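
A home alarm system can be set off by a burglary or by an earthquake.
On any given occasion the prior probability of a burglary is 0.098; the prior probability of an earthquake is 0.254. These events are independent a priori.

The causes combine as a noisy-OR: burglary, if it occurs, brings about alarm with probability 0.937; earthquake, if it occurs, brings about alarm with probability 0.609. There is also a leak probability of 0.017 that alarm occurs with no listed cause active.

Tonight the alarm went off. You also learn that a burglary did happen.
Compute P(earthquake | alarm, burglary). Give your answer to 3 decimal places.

P(earthquake | alarm, burglary) ≈ 0.262

Under noisy-OR, P(alarm | causes) = 1 − (1−0.017)·∏(1−qᵢ) over the active causes.
Weight on earthquake=true, given the evidence: 0.975786*0.254 = 0.247850
Denominator P(alarm | burglary): 0.938071*0.746 + 0.975786*0.254 = 0.947651
Posterior = 0.247850 / 0.947651 ≈ 0.262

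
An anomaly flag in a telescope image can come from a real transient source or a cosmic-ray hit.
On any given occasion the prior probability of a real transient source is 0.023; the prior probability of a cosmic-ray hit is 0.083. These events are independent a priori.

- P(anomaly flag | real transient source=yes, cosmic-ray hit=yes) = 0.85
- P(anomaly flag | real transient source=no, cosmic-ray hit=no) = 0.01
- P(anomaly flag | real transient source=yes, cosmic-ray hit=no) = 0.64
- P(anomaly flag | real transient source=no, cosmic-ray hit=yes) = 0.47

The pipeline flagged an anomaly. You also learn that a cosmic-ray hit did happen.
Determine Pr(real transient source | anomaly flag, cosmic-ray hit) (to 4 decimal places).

Pr(real transient source | anomaly flag, cosmic-ray hit) ≈ 0.0408

By total probability over both values of real transient source:
  P(anomaly flag | cosmic-ray hit) = 0.47·0.977 + 0.85·0.023
        = 0.459190 + 0.019550 = 0.478740
Keeping only the real transient source-present terms gives 0.019550, so
  P(real transient source | anomaly flag, cosmic-ray hit) = 0.019550 / 0.478740 ≈ 0.0408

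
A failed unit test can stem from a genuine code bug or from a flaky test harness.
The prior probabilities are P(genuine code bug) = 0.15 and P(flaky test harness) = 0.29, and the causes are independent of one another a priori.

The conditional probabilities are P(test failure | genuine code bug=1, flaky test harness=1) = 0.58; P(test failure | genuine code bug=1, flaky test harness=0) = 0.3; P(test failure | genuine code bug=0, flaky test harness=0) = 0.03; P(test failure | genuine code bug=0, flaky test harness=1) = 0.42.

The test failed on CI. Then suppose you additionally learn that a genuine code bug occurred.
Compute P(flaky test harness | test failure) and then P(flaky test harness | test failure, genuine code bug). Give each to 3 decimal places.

P(flaky test harness | test failure) ≈ 0.720; P(flaky test harness | test failure, genuine code bug) ≈ 0.441

Sum P(test failure|·) weighted by the priors over the 4 (genuine code bug, flaky test harness) configurations:
  P(test failure) = 0.03·0.85·0.71 + 0.42·0.85·0.29 + 0.3·0.15·0.71 + 0.58·0.15·0.29
        = 0.018105 + 0.103530 + 0.031950 + 0.025230 = 0.178815
The terms with flaky test harness present sum to 0.128760, so
  P(flaky test harness | test failure) = 0.128760 / 0.178815 ≈ 0.720

Now condition on the additional information:
Numerator (weight on configurations with flaky test harness): 0.58*0.29 = 0.168200
Normalizer over all consistent configurations: 0.3*0.71 + 0.58*0.29 = 0.381200
Posterior = 0.168200 / 0.381200 ≈ 0.441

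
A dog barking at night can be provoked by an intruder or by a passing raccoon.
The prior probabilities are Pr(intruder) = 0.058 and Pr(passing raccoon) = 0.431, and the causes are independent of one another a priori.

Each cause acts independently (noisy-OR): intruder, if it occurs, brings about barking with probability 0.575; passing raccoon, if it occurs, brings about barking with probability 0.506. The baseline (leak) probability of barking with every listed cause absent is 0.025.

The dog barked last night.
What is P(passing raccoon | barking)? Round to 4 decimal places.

Under noisy-OR, P(barking | causes) = 1 − (1−0.025)·∏(1−qᵢ) over the active causes.
P(barking) = 0.025*0.942*0.569 + 0.51835*0.942*0.431 + 0.585625*0.058*0.569 + 0.795299*0.058*0.431 = 0.013400 + 0.210451 + 0.019327 + 0.019881 = 0.263059
Restricting to configurations with passing raccoon present: 0.210451 + 0.019881 = 0.230332.
P(passing raccoon | barking) = 0.230332 / 0.263059 ≈ 0.8756

P(passing raccoon | barking) ≈ 0.8756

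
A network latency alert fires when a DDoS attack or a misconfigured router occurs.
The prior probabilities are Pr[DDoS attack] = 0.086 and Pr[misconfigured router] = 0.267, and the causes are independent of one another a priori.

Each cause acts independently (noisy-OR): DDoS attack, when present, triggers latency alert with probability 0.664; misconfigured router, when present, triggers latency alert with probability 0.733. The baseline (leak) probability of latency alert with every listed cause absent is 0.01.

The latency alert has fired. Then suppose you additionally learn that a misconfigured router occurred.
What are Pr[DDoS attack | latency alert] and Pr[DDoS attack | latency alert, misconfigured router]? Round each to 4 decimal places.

Pr[DDoS attack | latency alert] ≈ 0.2528; Pr[DDoS attack | latency alert, misconfigured router] ≈ 0.1044

Under noisy-OR, P(latency alert | causes) = 1 − (1−0.01)·∏(1−qᵢ) over the active causes.
Weight on DDoS attack=true, given the evidence: 0.042069 + 0.020923 = 0.062992
Denominator P(latency alert): 0.01×0.914×0.733 + 0.73567×0.914×0.267 + 0.66736×0.086×0.733 + 0.911185×0.086×0.267 = 0.249223
Posterior = 0.062992 / 0.249223 ≈ 0.2528

Now condition on the additional information:
Enumerate both values of DDoS attack and weight by the priors:
  P(latency alert | misconfigured router) = 0.73567·0.914 + 0.911185·0.086
        = 0.672402 + 0.078362 = 0.750764
Keeping only the DDoS attack-present terms gives 0.078362, so
  P(DDoS attack | latency alert, misconfigured router) = 0.078362 / 0.750764 ≈ 0.1044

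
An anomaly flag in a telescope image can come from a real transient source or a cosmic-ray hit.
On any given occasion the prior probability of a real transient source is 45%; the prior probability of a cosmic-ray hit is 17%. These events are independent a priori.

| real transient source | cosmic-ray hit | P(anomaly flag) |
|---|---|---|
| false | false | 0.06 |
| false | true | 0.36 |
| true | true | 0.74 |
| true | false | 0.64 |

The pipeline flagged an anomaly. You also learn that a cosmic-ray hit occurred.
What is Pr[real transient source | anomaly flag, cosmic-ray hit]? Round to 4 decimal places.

Weight on real transient source=true, given the evidence: 0.74×0.45 = 0.333000
Denominator P(anomaly flag | cosmic-ray hit): 0.36×0.55 + 0.74×0.45 = 0.531000
P(real transient source | anomaly flag, cosmic-ray hit) = 0.333000/0.531000 ≈ 0.6271

Pr[real transient source | anomaly flag, cosmic-ray hit] ≈ 0.6271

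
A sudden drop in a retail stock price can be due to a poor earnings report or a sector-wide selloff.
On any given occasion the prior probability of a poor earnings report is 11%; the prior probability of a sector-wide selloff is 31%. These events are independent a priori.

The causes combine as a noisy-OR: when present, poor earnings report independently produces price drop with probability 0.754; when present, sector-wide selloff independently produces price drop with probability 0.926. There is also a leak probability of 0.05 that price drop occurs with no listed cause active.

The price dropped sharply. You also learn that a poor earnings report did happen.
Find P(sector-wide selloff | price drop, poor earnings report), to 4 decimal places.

P(sector-wide selloff | price drop, poor earnings report) ≈ 0.3655

Under noisy-OR, P(price drop | causes) = 1 − (1−0.05)·∏(1−qᵢ) over the active causes.
Numerator (weight on configurations with sector-wide selloff): 0.982706×0.31 = 0.304639
The normalizing constant is 0.7663×0.69 + 0.982706×0.31 = 0.833386
P(sector-wide selloff | price drop, poor earnings report) = 0.304639/0.833386 ≈ 0.3655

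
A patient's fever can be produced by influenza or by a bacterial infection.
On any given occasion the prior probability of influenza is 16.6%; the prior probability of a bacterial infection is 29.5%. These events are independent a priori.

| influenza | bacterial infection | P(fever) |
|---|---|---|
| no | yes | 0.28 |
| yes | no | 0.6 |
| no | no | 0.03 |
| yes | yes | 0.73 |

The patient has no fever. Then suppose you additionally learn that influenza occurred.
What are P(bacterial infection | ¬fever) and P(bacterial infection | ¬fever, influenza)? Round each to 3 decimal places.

P(bacterial infection | ¬fever) ≈ 0.236; P(bacterial infection | ¬fever, influenza) ≈ 0.220

By total probability over the 4 (influenza, bacterial infection) configurations:
  P(¬fever) = 0.97*0.834*0.705 + 0.72*0.834*0.295 + 0.4*0.166*0.705 + 0.27*0.166*0.295
        = 0.570331 + 0.177142 + 0.046812 + 0.013222 = 0.807507
Configurations with bacterial infection contribute 0.190364, so
  P(bacterial infection | ¬fever) = 0.190364 / 0.807507 ≈ 0.236

With the extra evidence:
For the numerator, keep only bacterial infection=true terms: 0.27*0.295 = 0.079650
The normalizing constant is 0.4*0.705 + 0.27*0.295 = 0.361650
P(bacterial infection | ¬fever, influenza) = 0.079650/0.361650 ≈ 0.220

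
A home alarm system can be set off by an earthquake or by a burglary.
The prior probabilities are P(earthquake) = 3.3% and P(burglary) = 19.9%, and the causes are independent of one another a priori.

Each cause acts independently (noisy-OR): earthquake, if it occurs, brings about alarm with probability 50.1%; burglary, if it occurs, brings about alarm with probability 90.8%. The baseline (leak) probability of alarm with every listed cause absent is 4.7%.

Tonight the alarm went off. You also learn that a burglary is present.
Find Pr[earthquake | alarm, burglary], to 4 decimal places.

Pr[earthquake | alarm, burglary] ≈ 0.0345

Under noisy-OR, P(alarm | causes) = 1 − (1−0.047)·∏(1−qᵢ) over the active causes.
P(alarm | burglary) = 0.912324·0.967 + 0.95625·0.033 = 0.882217 + 0.031556 = 0.913773
The earthquake-present share is 0.95625·0.033 = 0.031556.
P(earthquake | alarm, burglary) = 0.031556 / 0.913773 ≈ 0.0345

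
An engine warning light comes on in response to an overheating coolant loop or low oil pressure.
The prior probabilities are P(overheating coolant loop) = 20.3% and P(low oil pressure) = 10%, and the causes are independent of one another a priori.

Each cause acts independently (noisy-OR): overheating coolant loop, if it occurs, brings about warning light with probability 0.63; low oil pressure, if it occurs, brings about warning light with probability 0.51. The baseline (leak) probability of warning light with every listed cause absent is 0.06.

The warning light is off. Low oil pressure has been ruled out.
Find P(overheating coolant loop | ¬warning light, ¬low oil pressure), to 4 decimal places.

P(overheating coolant loop | ¬warning light, ¬low oil pressure) ≈ 0.0861

Under noisy-OR, P(warning light | causes) = 1 − (1−0.06)·∏(1−qᵢ) over the active causes.
P(¬warning light | ¬low oil pressure) = 0.94·0.797 + 0.3478·0.203 = 0.749180 + 0.070603 = 0.819783
Of this, 0.070603 comes from 0.3478·0.203 (the overheating coolant loop=true cases).
P(overheating coolant loop | ¬warning light, ¬low oil pressure) = 0.070603 / 0.819783 ≈ 0.0861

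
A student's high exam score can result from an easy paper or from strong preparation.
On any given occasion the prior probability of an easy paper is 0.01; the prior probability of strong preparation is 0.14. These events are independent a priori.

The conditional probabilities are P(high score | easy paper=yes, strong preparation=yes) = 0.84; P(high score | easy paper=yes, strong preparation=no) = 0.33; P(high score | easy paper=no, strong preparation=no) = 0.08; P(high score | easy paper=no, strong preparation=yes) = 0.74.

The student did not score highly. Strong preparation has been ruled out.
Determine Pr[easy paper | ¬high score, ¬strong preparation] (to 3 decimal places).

Enumerate both values of easy paper and weight by the priors:
  P(¬high score | ¬strong preparation) = 0.92*0.99 + 0.67*0.01
        = 0.910800 + 0.006700 = 0.917500
The terms with easy paper present sum to 0.006700, so
  P(easy paper | ¬high score, ¬strong preparation) = 0.006700 / 0.917500 ≈ 0.007

Pr[easy paper | ¬high score, ¬strong preparation] ≈ 0.007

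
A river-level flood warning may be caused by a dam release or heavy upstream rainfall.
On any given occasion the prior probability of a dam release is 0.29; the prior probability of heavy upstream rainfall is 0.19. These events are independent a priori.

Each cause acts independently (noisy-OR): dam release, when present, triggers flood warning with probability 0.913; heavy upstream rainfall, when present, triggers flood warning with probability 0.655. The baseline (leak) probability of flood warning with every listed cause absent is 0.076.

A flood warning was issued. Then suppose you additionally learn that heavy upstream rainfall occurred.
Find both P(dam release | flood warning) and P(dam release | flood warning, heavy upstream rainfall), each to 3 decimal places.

Under noisy-OR, P(flood warning | causes) = 1 − (1−0.076)·∏(1−qᵢ) over the active causes.
By total probability over the 4 (dam release, heavy upstream rainfall) configurations:
  P(flood warning) = 0.076×0.71×0.81 + 0.68122×0.71×0.19 + 0.919612×0.29×0.81 + 0.972266×0.29×0.19
        = 0.043708 + 0.091897 + 0.216017 + 0.053572 = 0.405194
The terms with dam release present sum to 0.269589, so
  P(dam release | flood warning) = 0.269589 / 0.405194 ≈ 0.665

Now condition on the additional information:
Sum P(flood warning|·) weighted by the priors over both values of dam release:
  P(flood warning | heavy upstream rainfall) = 0.68122*0.71 + 0.972266*0.29
        = 0.483666 + 0.281957 = 0.765623
Keeping only the dam release-present terms gives 0.281957, so
  P(dam release | flood warning, heavy upstream rainfall) = 0.281957 / 0.765623 ≈ 0.368
Conditioning on heavy upstream rainfall lowers the posterior on dam release: the classic explaining-away effect in a common-effect structure.

P(dam release | flood warning) ≈ 0.665; P(dam release | flood warning, heavy upstream rainfall) ≈ 0.368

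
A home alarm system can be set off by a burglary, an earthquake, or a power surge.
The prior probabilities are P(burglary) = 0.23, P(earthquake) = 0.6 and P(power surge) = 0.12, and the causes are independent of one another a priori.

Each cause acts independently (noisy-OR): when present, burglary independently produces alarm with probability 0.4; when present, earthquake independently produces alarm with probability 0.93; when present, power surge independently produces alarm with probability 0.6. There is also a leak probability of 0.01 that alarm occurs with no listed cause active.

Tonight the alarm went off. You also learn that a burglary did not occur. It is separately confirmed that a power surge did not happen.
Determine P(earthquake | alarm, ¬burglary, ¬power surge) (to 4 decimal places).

P(earthquake | alarm, ¬burglary, ¬power surge) ≈ 0.9929

Under noisy-OR, P(alarm | causes) = 1 − (1−0.01)·∏(1−qᵢ) over the active causes.
By total probability over both values of earthquake:
  P(alarm | ¬burglary, ¬power surge) = 0.01*0.4 + 0.9307*0.6
        = 0.004000 + 0.558420 = 0.562420
Keeping only the earthquake-present terms gives 0.558420, so
  P(earthquake | alarm, ¬burglary, ¬power surge) = 0.558420 / 0.562420 ≈ 0.9929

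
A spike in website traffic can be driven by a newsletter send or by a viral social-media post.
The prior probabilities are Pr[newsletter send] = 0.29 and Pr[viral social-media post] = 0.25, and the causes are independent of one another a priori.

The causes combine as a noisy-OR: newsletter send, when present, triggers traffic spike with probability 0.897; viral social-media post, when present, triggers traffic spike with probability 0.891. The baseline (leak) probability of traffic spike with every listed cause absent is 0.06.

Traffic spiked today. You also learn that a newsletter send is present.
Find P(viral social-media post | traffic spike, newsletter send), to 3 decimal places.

Under noisy-OR, P(traffic spike | causes) = 1 − (1−0.06)·∏(1−qᵢ) over the active causes.
Weight on viral social-media post=true, given the evidence: 0.989447*0.25 = 0.247362
Normalizer over all consistent configurations: 0.90318*0.75 + 0.989447*0.25 = 0.924747
P(viral social-media post | traffic spike, newsletter send) = 0.247362/0.924747 ≈ 0.267

P(viral social-media post | traffic spike, newsletter send) ≈ 0.267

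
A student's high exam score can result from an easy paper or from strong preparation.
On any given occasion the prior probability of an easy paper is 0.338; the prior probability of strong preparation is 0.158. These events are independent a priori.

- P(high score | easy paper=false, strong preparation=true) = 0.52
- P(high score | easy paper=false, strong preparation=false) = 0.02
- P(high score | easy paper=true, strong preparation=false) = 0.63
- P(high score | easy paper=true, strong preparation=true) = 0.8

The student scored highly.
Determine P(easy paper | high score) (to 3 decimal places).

Numerator (weight on configurations with easy paper): 0.179295 + 0.042723 = 0.222018
Denominator P(high score): 0.02×0.662×0.842 + 0.52×0.662×0.158 + 0.63×0.338×0.842 + 0.8×0.338×0.158 = 0.287556
Posterior = 0.222018 / 0.287556 ≈ 0.772

P(easy paper | high score) ≈ 0.772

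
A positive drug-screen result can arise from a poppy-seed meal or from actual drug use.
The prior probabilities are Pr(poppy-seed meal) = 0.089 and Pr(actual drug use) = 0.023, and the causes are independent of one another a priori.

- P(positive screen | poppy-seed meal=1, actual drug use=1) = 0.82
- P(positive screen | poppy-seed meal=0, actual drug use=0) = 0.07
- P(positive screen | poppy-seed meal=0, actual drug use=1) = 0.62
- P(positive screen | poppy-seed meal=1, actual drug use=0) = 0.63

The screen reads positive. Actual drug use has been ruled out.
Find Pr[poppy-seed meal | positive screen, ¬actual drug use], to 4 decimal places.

Pr[poppy-seed meal | positive screen, ¬actual drug use] ≈ 0.4679

P(positive screen | ¬actual drug use) = 0.07*0.911 + 0.63*0.089 = 0.063770 + 0.056070 = 0.119840
The poppy-seed meal-present share is 0.63*0.089 = 0.056070.
So P(poppy-seed meal | positive screen, ¬actual drug use) = 0.056070/0.119840 ≈ 0.4679.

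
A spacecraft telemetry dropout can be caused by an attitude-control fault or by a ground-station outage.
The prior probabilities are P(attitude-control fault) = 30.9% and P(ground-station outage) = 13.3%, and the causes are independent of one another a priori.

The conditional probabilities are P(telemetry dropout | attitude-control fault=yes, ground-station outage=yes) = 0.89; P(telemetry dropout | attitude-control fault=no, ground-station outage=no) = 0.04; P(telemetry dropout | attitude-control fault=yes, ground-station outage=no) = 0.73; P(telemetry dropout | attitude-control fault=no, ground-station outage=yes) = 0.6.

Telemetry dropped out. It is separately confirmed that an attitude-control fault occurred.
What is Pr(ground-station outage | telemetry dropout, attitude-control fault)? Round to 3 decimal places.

Pr(ground-station outage | telemetry dropout, attitude-control fault) ≈ 0.158

P(telemetry dropout | attitude-control fault) = 0.73·0.867 + 0.89·0.133 = 0.632910 + 0.118370 = 0.751280
The ground-station outage-present share is 0.89·0.133 = 0.118370.
P(ground-station outage | telemetry dropout, attitude-control fault) = 0.118370 / 0.751280 ≈ 0.158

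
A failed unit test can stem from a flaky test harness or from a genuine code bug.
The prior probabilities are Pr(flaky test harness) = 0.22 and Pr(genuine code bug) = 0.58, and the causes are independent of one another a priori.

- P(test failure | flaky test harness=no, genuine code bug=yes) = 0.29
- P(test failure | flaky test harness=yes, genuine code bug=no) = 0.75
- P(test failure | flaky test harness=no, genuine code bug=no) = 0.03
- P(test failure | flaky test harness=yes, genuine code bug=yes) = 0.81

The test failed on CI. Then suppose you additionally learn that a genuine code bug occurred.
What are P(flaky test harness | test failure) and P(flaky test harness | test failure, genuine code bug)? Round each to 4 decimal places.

P(flaky test harness | test failure) ≈ 0.5504; P(flaky test harness | test failure, genuine code bug) ≈ 0.4407

Enumerate the 4 (flaky test harness, genuine code bug) configurations and weight by the priors:
  P(test failure) = 0.03×0.78×0.42 + 0.29×0.78×0.58 + 0.75×0.22×0.42 + 0.81×0.22×0.58
        = 0.009828 + 0.131196 + 0.069300 + 0.103356 = 0.313680
Keeping only the flaky test harness-present terms gives 0.172656, so
  P(flaky test harness | test failure) = 0.172656 / 0.313680 ≈ 0.5504

Now also conditioning on genuine code bug=true:
Weight on flaky test harness=true, given the evidence: 0.81·0.22 = 0.178200
Normalizer over all consistent configurations: 0.29·0.78 + 0.81·0.22 = 0.404400
Posterior = 0.178200 / 0.404400 ≈ 0.4407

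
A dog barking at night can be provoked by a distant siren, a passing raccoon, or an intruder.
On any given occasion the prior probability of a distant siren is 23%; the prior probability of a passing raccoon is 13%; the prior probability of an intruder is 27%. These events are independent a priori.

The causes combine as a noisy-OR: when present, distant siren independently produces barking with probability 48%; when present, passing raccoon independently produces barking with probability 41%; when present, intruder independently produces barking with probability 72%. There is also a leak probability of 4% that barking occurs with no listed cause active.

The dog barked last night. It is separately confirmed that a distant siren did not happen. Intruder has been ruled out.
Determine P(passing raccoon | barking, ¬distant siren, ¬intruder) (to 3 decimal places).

P(passing raccoon | barking, ¬distant siren, ¬intruder) ≈ 0.618

Under noisy-OR, P(barking | causes) = 1 − (1−0.04)·∏(1−qᵢ) over the active causes.
By total probability over both values of passing raccoon:
  P(barking | ¬distant siren, ¬intruder) = 0.04·0.87 + 0.4336·0.13
        = 0.034800 + 0.056368 = 0.091168
Keeping only the passing raccoon-present terms gives 0.056368, so
  P(passing raccoon | barking, ¬distant siren, ¬intruder) = 0.056368 / 0.091168 ≈ 0.618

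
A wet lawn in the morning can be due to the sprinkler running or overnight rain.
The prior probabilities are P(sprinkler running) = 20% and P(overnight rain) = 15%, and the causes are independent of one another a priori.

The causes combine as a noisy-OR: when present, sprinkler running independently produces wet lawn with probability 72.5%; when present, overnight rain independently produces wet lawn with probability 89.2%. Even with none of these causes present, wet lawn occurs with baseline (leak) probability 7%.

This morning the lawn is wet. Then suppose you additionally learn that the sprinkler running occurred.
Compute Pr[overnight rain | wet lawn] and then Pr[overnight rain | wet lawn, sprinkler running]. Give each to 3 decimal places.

Pr[overnight rain | wet lawn] ≈ 0.441; Pr[overnight rain | wet lawn, sprinkler running] ≈ 0.187

Under noisy-OR, P(wet lawn | causes) = 1 − (1−0.07)·∏(1−qᵢ) over the active causes.
P(wet lawn) = 0.07×0.8×0.85 + 0.89956×0.8×0.15 + 0.74425×0.2×0.85 + 0.972379×0.2×0.15 = 0.047600 + 0.107947 + 0.126523 + 0.029171 = 0.311241
Of this, 0.137118 comes from 0.107947 + 0.029171 (the overnight rain=true cases).
Hence the posterior is 0.137118/0.311241 ≈ 0.441.

With the extra evidence:
Numerator (weight on configurations with overnight rain): 0.972379*0.15 = 0.145857
Normalizer over all consistent configurations: 0.74425*0.85 + 0.972379*0.15 = 0.778469
P(overnight rain | wet lawn, sprinkler running) = 0.145857/0.778469 ≈ 0.187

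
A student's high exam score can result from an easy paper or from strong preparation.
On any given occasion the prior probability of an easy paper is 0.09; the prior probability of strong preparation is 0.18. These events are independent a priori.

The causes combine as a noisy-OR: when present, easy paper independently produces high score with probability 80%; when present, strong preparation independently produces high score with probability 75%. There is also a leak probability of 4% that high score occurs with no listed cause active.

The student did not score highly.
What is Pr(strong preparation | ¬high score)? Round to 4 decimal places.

Pr(strong preparation | ¬high score) ≈ 0.0520

Under noisy-OR, P(high score | causes) = 1 − (1−0.04)·∏(1−qᵢ) over the active causes.
For the numerator, keep only strong preparation=true terms: 0.039312 + 0.000778 = 0.040090
Denominator P(¬high score): 0.96·0.91·0.82 + 0.24·0.91·0.18 + 0.192·0.09·0.82 + 0.048·0.09·0.18 = 0.770612
Posterior = 0.040090 / 0.770612 ≈ 0.0520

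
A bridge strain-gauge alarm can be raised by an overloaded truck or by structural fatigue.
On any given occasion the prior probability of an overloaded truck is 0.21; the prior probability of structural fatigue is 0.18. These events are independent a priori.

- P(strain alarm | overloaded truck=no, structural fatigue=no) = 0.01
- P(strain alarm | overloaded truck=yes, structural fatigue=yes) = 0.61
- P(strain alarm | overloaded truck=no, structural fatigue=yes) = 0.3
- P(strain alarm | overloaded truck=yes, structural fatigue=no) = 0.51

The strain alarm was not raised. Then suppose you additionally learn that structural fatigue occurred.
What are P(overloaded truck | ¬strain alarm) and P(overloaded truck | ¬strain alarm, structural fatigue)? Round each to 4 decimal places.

Numerator (weight on configurations with overloaded truck): 0.084378 + 0.014742 = 0.099120
Normalizer over all consistent configurations: 0.99×0.79×0.82 + 0.7×0.79×0.18 + 0.49×0.21×0.82 + 0.39×0.21×0.18 = 0.839982
Posterior = 0.099120 / 0.839982 ≈ 0.1180

Now also conditioning on structural fatigue=true:
P(¬strain alarm | structural fatigue) = 0.7×0.79 + 0.39×0.21 = 0.553000 + 0.081900 = 0.634900
Restricting to configurations with overloaded truck present: 0.39×0.21 = 0.081900.
So P(overloaded truck | ¬strain alarm, structural fatigue) = 0.081900/0.634900 ≈ 0.1290.

P(overloaded truck | ¬strain alarm) ≈ 0.1180; P(overloaded truck | ¬strain alarm, structural fatigue) ≈ 0.1290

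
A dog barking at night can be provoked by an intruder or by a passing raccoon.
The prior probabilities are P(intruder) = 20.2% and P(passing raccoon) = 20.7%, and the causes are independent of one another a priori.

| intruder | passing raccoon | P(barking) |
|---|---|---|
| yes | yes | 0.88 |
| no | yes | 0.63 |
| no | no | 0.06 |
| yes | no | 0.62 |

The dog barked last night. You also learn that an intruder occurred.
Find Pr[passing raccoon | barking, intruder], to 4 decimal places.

P(barking | intruder) = 0.62×0.793 + 0.88×0.207 = 0.491660 + 0.182160 = 0.673820
Of this, 0.182160 comes from 0.88×0.207 (the passing raccoon=true cases).
P(passing raccoon | barking, intruder) = 0.182160 / 0.673820 ≈ 0.2703

Pr[passing raccoon | barking, intruder] ≈ 0.2703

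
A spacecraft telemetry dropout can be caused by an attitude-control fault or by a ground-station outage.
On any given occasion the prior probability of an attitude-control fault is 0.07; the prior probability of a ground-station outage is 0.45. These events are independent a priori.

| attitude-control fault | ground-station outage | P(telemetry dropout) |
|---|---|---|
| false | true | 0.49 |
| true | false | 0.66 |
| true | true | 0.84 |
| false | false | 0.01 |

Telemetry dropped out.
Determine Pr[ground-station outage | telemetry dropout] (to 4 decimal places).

P(telemetry dropout) = 0.01*0.93*0.55 + 0.49*0.93*0.45 + 0.66*0.07*0.55 + 0.84*0.07*0.45 = 0.005115 + 0.205065 + 0.025410 + 0.026460 = 0.262050
Restricting to configurations with ground-station outage present: 0.205065 + 0.026460 = 0.231525.
Hence the posterior is 0.231525/0.262050 ≈ 0.8835.

Pr[ground-station outage | telemetry dropout] ≈ 0.8835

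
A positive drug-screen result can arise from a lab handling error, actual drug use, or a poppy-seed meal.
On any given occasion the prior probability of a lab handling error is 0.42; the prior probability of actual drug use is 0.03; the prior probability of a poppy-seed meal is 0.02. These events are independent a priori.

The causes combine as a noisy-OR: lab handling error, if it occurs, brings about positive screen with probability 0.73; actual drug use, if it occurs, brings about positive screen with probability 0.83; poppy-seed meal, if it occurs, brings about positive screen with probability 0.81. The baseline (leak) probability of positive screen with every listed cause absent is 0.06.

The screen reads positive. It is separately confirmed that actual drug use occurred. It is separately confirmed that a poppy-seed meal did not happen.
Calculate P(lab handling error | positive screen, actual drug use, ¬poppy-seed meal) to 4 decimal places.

P(lab handling error | positive screen, actual drug use, ¬poppy-seed meal) ≈ 0.4520

Under noisy-OR, P(positive screen | causes) = 1 − (1−0.06)·∏(1−qᵢ) over the active causes.
For the numerator, keep only lab handling error=true terms: 0.956854·0.42 = 0.401879
Denominator P(positive screen | actual drug use, ¬poppy-seed meal): 0.8402·0.58 + 0.956854·0.42 = 0.889195
Posterior = 0.401879 / 0.889195 ≈ 0.4520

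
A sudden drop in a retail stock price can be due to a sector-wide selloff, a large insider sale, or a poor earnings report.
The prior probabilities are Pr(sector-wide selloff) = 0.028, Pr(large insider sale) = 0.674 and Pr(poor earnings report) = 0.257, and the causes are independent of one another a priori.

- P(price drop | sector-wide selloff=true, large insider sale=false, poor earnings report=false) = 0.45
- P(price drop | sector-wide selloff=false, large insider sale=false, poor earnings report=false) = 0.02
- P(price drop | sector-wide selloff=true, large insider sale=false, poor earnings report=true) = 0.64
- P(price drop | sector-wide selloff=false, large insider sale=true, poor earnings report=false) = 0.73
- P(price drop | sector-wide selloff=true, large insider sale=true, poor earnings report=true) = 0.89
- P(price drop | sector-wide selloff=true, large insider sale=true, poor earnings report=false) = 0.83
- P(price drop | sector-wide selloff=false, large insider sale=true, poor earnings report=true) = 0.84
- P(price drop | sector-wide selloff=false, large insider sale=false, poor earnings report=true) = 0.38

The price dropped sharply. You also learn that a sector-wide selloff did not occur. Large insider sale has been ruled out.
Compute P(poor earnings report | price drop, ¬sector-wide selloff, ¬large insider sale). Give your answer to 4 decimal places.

P(poor earnings report | price drop, ¬sector-wide selloff, ¬large insider sale) ≈ 0.8679

P(price drop | ¬sector-wide selloff, ¬large insider sale) = 0.02×0.743 + 0.38×0.257 = 0.014860 + 0.097660 = 0.112520
The poor earnings report-present share is 0.38×0.257 = 0.097660.
P(poor earnings report | price drop, ¬sector-wide selloff, ¬large insider sale) = 0.097660 / 0.112520 ≈ 0.8679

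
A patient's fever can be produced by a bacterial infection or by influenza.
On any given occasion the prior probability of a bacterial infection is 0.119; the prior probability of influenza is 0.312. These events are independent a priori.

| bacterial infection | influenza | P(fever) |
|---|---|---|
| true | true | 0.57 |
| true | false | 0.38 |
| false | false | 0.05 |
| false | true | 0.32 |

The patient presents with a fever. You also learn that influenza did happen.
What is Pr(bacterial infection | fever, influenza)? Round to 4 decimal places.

Pr(bacterial infection | fever, influenza) ≈ 0.1939

For the numerator, keep only bacterial infection=true terms: 0.57×0.119 = 0.067830
Denominator P(fever | influenza): 0.32×0.881 + 0.57×0.119 = 0.349750
Posterior = 0.067830 / 0.349750 ≈ 0.1939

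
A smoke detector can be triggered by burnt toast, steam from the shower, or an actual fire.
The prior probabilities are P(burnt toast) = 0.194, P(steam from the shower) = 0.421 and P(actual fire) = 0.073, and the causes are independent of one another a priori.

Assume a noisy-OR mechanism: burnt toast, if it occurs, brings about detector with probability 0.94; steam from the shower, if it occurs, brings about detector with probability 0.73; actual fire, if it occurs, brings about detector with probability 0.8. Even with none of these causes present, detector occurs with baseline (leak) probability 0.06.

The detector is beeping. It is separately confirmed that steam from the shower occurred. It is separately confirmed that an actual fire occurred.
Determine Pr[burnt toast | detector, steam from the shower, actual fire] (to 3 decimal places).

Under noisy-OR, P(detector | causes) = 1 − (1−0.06)·∏(1−qᵢ) over the active causes.
P(detector | steam from the shower, actual fire) = 0.94924*0.806 + 0.996954*0.194 = 0.765087 + 0.193409 = 0.958496
The burnt toast-present share is 0.996954*0.194 = 0.193409.
Hence the posterior is 0.193409/0.958496 ≈ 0.202.

Pr[burnt toast | detector, steam from the shower, actual fire] ≈ 0.202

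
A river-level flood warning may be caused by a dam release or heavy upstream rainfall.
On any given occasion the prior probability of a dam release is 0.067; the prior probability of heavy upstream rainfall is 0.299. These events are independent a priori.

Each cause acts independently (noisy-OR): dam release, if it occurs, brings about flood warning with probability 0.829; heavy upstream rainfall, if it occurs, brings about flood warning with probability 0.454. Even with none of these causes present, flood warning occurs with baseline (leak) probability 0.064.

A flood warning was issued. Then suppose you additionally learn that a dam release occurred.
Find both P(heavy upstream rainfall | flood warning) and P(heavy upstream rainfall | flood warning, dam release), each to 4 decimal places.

Under noisy-OR, P(flood warning | causes) = 1 − (1−0.064)·∏(1−qᵢ) over the active causes.
P(flood warning) = 0.064×0.933×0.701 + 0.488944×0.933×0.299 + 0.839944×0.067×0.701 + 0.912609×0.067×0.299 = 0.041858 + 0.136399 + 0.039450 + 0.018282 = 0.235989
The heavy upstream rainfall-present share is 0.136399 + 0.018282 = 0.154681.
Hence the posterior is 0.154681/0.235989 ≈ 0.6555.

Now condition on the additional information:
P(flood warning | dam release) = 0.839944*0.701 + 0.912609*0.299 = 0.588801 + 0.272870 = 0.861671
Of this, 0.272870 comes from 0.912609*0.299 (the heavy upstream rainfall=true cases).
P(heavy upstream rainfall | flood warning, dam release) = 0.272870 / 0.861671 ≈ 0.3167
Conditioning on dam release lowers the posterior on heavy upstream rainfall: the classic explaining-away effect in a common-effect structure.

P(heavy upstream rainfall | flood warning) ≈ 0.6555; P(heavy upstream rainfall | flood warning, dam release) ≈ 0.3167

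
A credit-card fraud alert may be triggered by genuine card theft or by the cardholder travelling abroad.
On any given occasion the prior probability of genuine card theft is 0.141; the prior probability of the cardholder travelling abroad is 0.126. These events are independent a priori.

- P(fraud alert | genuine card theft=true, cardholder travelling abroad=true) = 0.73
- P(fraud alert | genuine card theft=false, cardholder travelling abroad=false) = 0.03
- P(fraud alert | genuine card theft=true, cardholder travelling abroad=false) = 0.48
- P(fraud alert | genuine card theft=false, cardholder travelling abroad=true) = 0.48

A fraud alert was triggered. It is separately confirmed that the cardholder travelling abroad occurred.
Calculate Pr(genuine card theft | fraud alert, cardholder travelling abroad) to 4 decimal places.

By total probability over both values of genuine card theft:
  P(fraud alert | cardholder travelling abroad) = 0.48·0.859 + 0.73·0.141
        = 0.412320 + 0.102930 = 0.515250
Configurations with genuine card theft contribute 0.102930, so
  P(genuine card theft | fraud alert, cardholder travelling abroad) = 0.102930 / 0.515250 ≈ 0.1998

Pr(genuine card theft | fraud alert, cardholder travelling abroad) ≈ 0.1998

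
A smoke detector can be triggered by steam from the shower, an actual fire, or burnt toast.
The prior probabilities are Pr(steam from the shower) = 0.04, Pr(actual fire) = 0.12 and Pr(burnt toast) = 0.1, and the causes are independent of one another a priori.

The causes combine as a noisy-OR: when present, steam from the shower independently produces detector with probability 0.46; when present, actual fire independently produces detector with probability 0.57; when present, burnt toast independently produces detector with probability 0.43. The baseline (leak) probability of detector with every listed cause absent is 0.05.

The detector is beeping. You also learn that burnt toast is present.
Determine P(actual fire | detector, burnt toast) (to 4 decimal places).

P(actual fire | detector, burnt toast) ≈ 0.1834

Under noisy-OR, P(detector | causes) = 1 − (1−0.05)·∏(1−qᵢ) over the active causes.
For the numerator, keep only actual fire=true terms: 0.088376 + 0.004196 = 0.092572
Normalizer over all consistent configurations: 0.4585*0.96*0.88 + 0.767155*0.96*0.12 + 0.70759*0.04*0.88 + 0.874264*0.04*0.12 = 0.504820
P(actual fire | detector, burnt toast) = 0.092572/0.504820 ≈ 0.1834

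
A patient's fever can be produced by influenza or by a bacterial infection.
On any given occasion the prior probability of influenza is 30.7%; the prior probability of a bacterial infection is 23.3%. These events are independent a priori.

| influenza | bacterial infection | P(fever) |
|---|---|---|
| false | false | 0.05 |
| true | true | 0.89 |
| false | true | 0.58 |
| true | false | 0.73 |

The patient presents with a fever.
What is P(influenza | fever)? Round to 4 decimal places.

P(influenza | fever) ≈ 0.6621

Sum P(fever|·) weighted by the priors over the 4 (influenza, bacterial infection) configurations:
  P(fever) = 0.05*0.693*0.767 + 0.58*0.693*0.233 + 0.73*0.307*0.767 + 0.89*0.307*0.233
        = 0.026577 + 0.093652 + 0.171892 + 0.063663 = 0.355784
The terms with influenza present sum to 0.235555, so
  P(influenza | fever) = 0.235555 / 0.355784 ≈ 0.6621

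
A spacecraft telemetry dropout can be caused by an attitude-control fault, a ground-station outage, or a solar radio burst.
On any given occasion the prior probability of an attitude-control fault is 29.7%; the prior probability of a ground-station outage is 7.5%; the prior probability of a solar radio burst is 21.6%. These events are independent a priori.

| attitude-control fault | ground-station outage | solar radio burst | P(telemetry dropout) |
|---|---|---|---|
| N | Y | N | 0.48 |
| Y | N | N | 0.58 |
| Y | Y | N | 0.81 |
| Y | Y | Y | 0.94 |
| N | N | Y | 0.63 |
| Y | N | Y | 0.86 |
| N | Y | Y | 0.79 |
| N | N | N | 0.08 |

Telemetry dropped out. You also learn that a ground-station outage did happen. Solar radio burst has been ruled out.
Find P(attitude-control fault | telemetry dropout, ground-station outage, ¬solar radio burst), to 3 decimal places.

Sum P(telemetry dropout|·) weighted by the priors over both values of attitude-control fault:
  P(telemetry dropout | ground-station outage, ¬solar radio burst) = 0.48·0.703 + 0.81·0.297
        = 0.337440 + 0.240570 = 0.578010
Configurations with attitude-control fault contribute 0.240570, so
  P(attitude-control fault | telemetry dropout, ground-station outage, ¬solar radio burst) = 0.240570 / 0.578010 ≈ 0.416

P(attitude-control fault | telemetry dropout, ground-station outage, ¬solar radio burst) ≈ 0.416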